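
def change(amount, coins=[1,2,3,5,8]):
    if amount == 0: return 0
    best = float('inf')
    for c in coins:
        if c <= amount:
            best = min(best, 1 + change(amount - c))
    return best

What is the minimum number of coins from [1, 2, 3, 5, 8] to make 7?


Building up with DP:
change(0) = 0
change(1) = min(1+change(0)=1+0=1) = 1
change(2) = min(1+change(1)=1+1=2, 1+change(0)=1+0=1) = 1
change(3) = min(1+change(2)=1+1=2, 1+change(1)=1+1=2, 1+change(0)=1+0=1) = 1
change(4) = min(1+change(3)=1+1=2, 1+change(2)=1+1=2, 1+change(1)=1+1=2) = 2
change(5) = min(1+change(4)=1+2=3, 1+change(3)=1+1=2, 1+change(2)=1+1=2, 1+change(0)=1+0=1) = 1
change(6) = min(1+change(5)=1+1=2, 1+change(4)=1+2=3, 1+change(3)=1+1=2, 1+change(1)=1+1=2) = 2
change(7) = min(1+change(6)=1+2=3, 1+change(5)=1+1=2, 1+change(4)=1+2=3, 1+change(2)=1+1=2) = 2

2


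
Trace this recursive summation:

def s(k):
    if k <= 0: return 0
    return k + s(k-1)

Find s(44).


s(44)
= 44 + 43 + 42 + 41 + 40 + 39 + 38 + 37 + 36 + 35 + 34 + 33 + 32 + 31 + 30 + 29 + 28 + 27 + 26 + 25 + 24 + 23 + 22 + 21 + 20 + 19 + 18 + 17 + 16 + 15 + 14 + 13 + 12 + 11 + 10 + 9 + 8 + 7 + 6 + 5 + 4 + 3 + 2 + 1 + s(0)
= 44 + 43 + 42 + 41 + 40 + 39 + 38 + 37 + 36 + 35 + 34 + 33 + 32 + 31 + 30 + 29 + 28 + 27 + 26 + 25 + 24 + 23 + 22 + 21 + 20 + 19 + 18 + 17 + 16 + 15 + 14 + 13 + 12 + 11 + 10 + 9 + 8 + 7 + 6 + 5 + 4 + 3 + 2 + 1 + 0
= 990

990


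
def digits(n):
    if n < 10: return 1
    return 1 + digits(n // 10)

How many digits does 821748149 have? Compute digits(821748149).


digits(821748149) = 1 + digits(82174814)
digits(82174814) = 1 + digits(8217481)
digits(8217481) = 1 + digits(821748)
digits(821748) = 1 + digits(82174)
digits(82174) = 1 + digits(8217)
digits(8217) = 1 + digits(821)
digits(821) = 1 + digits(82)
digits(82) = 1 + digits(8)
digits(8) = 1  (base case: 8 < 10)
Unwinding: 1 + 1 + 1 + 1 + 1 + 1 + 1 + 1 + 1 = 9

9


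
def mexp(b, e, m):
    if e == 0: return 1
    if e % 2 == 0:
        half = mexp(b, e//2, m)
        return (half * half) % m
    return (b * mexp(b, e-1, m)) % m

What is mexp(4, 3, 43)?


mexp(4, 3, 43): e is odd, compute mexp(4, 2, 43)
  mexp(4, 2, 43): e is even, compute mexp(4, 1, 43)
    mexp(4, 1, 43): e is odd, compute mexp(4, 0, 43)
      mexp(4, 0, 43) = 1
    (4 * 1) % 43 = 4
  half=4, (4*4) % 43 = 16
(4 * 16) % 43 = 21

21


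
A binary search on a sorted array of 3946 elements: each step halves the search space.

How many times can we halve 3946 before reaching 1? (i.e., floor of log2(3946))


3946 / 2 = 1973
1973 / 2 = 986
986 / 2 = 493
493 / 2 = 246
246 / 2 = 123
123 / 2 = 61
61 / 2 = 30
30 / 2 = 15
15 / 2 = 7
7 / 2 = 3
3 / 2 = 1
Reached 1 after 11 halvings

11


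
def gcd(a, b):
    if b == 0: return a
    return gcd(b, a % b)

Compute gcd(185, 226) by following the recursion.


gcd(185, 226) = gcd(226, 185)
gcd(226, 185) = gcd(185, 41)
gcd(185, 41) = gcd(41, 21)
gcd(41, 21) = gcd(21, 20)
gcd(21, 20) = gcd(20, 1)
gcd(20, 1) = gcd(1, 0)
gcd(1, 0) = 1  (base case)

1


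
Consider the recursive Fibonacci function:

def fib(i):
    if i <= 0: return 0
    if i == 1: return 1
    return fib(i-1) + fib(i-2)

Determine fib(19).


Computing fib(19) bottom-up:
fib(0) = 0
fib(1) = 1
fib(2) = fib(1) + fib(0) = 1 + 0 = 1
fib(3) = fib(2) + fib(1) = 1 + 1 = 2
fib(4) = fib(3) + fib(2) = 2 + 1 = 3
fib(5) = fib(4) + fib(3) = 3 + 2 = 5
fib(6) = fib(5) + fib(4) = 5 + 3 = 8
fib(7) = fib(6) + fib(5) = 8 + 5 = 13
fib(8) = fib(7) + fib(6) = 13 + 8 = 21
fib(9) = fib(8) + fib(7) = 21 + 13 = 34
fib(10) = fib(9) + fib(8) = 34 + 21 = 55
fib(11) = fib(10) + fib(9) = 55 + 34 = 89
fib(12) = fib(11) + fib(10) = 89 + 55 = 144
fib(13) = fib(12) + fib(11) = 144 + 89 = 233
fib(14) = fib(13) + fib(12) = 233 + 144 = 377
fib(15) = fib(14) + fib(13) = 377 + 233 = 610
fib(16) = fib(15) + fib(14) = 610 + 377 = 987
fib(17) = fib(16) + fib(15) = 987 + 610 = 1597
fib(18) = fib(17) + fib(16) = 1597 + 987 = 2584
fib(19) = fib(18) + fib(17) = 2584 + 1597 = 4181

4181


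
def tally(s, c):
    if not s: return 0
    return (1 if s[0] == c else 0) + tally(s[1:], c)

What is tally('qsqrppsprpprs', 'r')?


s[0]='q' != 'r' -> 0
s[0]='s' != 'r' -> 0
s[0]='q' != 'r' -> 0
s[0]='r' == 'r' -> 1
s[0]='p' != 'r' -> 0
s[0]='p' != 'r' -> 0
s[0]='s' != 'r' -> 0
s[0]='p' != 'r' -> 0
s[0]='r' == 'r' -> 1
s[0]='p' != 'r' -> 0
s[0]='p' != 'r' -> 0
s[0]='r' == 'r' -> 1
s[0]='s' != 'r' -> 0
Sum: 0 + 0 + 0 + 1 + 0 + 0 + 0 + 0 + 1 + 0 + 0 + 1 + 0 = 3

3


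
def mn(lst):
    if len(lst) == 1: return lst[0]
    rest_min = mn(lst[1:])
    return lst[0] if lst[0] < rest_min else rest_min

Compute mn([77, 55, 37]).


mn([77, 55, 37]): compare 77 with mn([55, 37])
mn([55, 37]): compare 55 with mn([37])
mn([37]) = 37  (base case)
Compare 55 with 37 -> 37
Compare 77 with 37 -> 37

37


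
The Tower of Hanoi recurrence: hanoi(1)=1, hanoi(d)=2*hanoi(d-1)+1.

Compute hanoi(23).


hanoi(23) = 2 * hanoi(22) + 1
hanoi(22) = 2 * hanoi(21) + 1
hanoi(21) = 2 * hanoi(20) + 1
hanoi(20) = 2 * hanoi(19) + 1
hanoi(19) = 2 * hanoi(18) + 1
hanoi(18) = 2 * hanoi(17) + 1
hanoi(17) = 2 * hanoi(16) + 1
hanoi(16) = 2 * hanoi(15) + 1
hanoi(15) = 2 * hanoi(14) + 1
hanoi(14) = 2 * hanoi(13) + 1
hanoi(13) = 2 * hanoi(12) + 1
hanoi(12) = 2 * hanoi(11) + 1
hanoi(11) = 2 * hanoi(10) + 1
hanoi(10) = 2 * hanoi(9) + 1
hanoi(9) = 2 * hanoi(8) + 1
hanoi(8) = 2 * hanoi(7) + 1
hanoi(7) = 2 * hanoi(6) + 1
hanoi(6) = 2 * hanoi(5) + 1
hanoi(5) = 2 * hanoi(4) + 1
hanoi(4) = 2 * hanoi(3) + 1
hanoi(3) = 2 * hanoi(2) + 1
hanoi(2) = 2 * hanoi(1) + 1
hanoi(1) = 1  (base case)
hanoi(2) = 2 * 1 + 1 = 3
hanoi(3) = 2 * 3 + 1 = 7
hanoi(4) = 2 * 7 + 1 = 15
hanoi(5) = 2 * 15 + 1 = 31
hanoi(6) = 2 * 31 + 1 = 63
hanoi(7) = 2 * 63 + 1 = 127
hanoi(8) = 2 * 127 + 1 = 255
hanoi(9) = 2 * 255 + 1 = 511
hanoi(10) = 2 * 511 + 1 = 1023
hanoi(11) = 2 * 1023 + 1 = 2047
hanoi(12) = 2 * 2047 + 1 = 4095
hanoi(13) = 2 * 4095 + 1 = 8191
hanoi(14) = 2 * 8191 + 1 = 16383
hanoi(15) = 2 * 16383 + 1 = 32767
hanoi(16) = 2 * 32767 + 1 = 65535
hanoi(17) = 2 * 65535 + 1 = 131071
hanoi(18) = 2 * 131071 + 1 = 262143
hanoi(19) = 2 * 262143 + 1 = 524287
hanoi(20) = 2 * 524287 + 1 = 1048575
hanoi(21) = 2 * 1048575 + 1 = 2097151
hanoi(22) = 2 * 2097151 + 1 = 4194303
hanoi(23) = 2 * 4194303 + 1 = 8388607

8388607


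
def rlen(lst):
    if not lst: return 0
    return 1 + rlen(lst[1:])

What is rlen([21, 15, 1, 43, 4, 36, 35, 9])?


rlen([21, 15, 1, 43, 4, 36, 35, 9]) = 1 + rlen([15, 1, 43, 4, 36, 35, 9])
rlen([15, 1, 43, 4, 36, 35, 9]) = 1 + rlen([1, 43, 4, 36, 35, 9])
rlen([1, 43, 4, 36, 35, 9]) = 1 + rlen([43, 4, 36, 35, 9])
rlen([43, 4, 36, 35, 9]) = 1 + rlen([4, 36, 35, 9])
rlen([4, 36, 35, 9]) = 1 + rlen([36, 35, 9])
rlen([36, 35, 9]) = 1 + rlen([35, 9])
rlen([35, 9]) = 1 + rlen([9])
rlen([9]) = 1 + rlen([])
rlen([]) = 0  (base case)
Unwinding: 1 + 1 + 1 + 1 + 1 + 1 + 1 + 1 + 0 = 8

8


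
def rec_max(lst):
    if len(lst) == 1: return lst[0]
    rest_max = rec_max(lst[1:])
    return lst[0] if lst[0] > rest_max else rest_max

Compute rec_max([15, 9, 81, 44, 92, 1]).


rec_max([15, 9, 81, 44, 92, 1]): compare 15 with rec_max([9, 81, 44, 92, 1])
rec_max([9, 81, 44, 92, 1]): compare 9 with rec_max([81, 44, 92, 1])
rec_max([81, 44, 92, 1]): compare 81 with rec_max([44, 92, 1])
rec_max([44, 92, 1]): compare 44 with rec_max([92, 1])
rec_max([92, 1]): compare 92 with rec_max([1])
rec_max([1]) = 1  (base case)
Compare 92 with 1 -> 92
Compare 44 with 92 -> 92
Compare 81 with 92 -> 92
Compare 9 with 92 -> 92
Compare 15 with 92 -> 92

92


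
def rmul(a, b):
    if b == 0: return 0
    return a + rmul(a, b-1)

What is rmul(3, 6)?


rmul(3, 6) = 3 + rmul(3, 5)
rmul(3, 5) = 3 + rmul(3, 4)
rmul(3, 4) = 3 + rmul(3, 3)
rmul(3, 3) = 3 + rmul(3, 2)
rmul(3, 2) = 3 + rmul(3, 1)
rmul(3, 1) = 3 + rmul(3, 0)
rmul(3, 0) = 0  (base case)
Total: 3 + 3 + 3 + 3 + 3 + 3 + 0 = 18

18


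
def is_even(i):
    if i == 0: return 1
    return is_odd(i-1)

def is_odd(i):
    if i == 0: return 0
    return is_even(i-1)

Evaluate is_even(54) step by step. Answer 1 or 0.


is_even(54) = is_odd(53)
is_odd(53) = is_even(52)
is_even(52) = is_odd(51)
is_odd(51) = is_even(50)
is_even(50) = is_odd(49)
is_odd(49) = is_even(48)
is_even(48) = is_odd(47)
is_odd(47) = is_even(46)
is_even(46) = is_odd(45)
is_odd(45) = is_even(44)
is_even(44) = is_odd(43)
is_odd(43) = is_even(42)
is_even(42) = is_odd(41)
is_odd(41) = is_even(40)
is_even(40) = is_odd(39)
is_odd(39) = is_even(38)
is_even(38) = is_odd(37)
is_odd(37) = is_even(36)
is_even(36) = is_odd(35)
is_odd(35) = is_even(34)
is_even(34) = is_odd(33)
is_odd(33) = is_even(32)
is_even(32) = is_odd(31)
is_odd(31) = is_even(30)
is_even(30) = is_odd(29)
is_odd(29) = is_even(28)
is_even(28) = is_odd(27)
is_odd(27) = is_even(26)
is_even(26) = is_odd(25)
is_odd(25) = is_even(24)
is_even(24) = is_odd(23)
is_odd(23) = is_even(22)
is_even(22) = is_odd(21)
is_odd(21) = is_even(20)
is_even(20) = is_odd(19)
is_odd(19) = is_even(18)
is_even(18) = is_odd(17)
is_odd(17) = is_even(16)
is_even(16) = is_odd(15)
is_odd(15) = is_even(14)
is_even(14) = is_odd(13)
is_odd(13) = is_even(12)
is_even(12) = is_odd(11)
is_odd(11) = is_even(10)
is_even(10) = is_odd(9)
is_odd(9) = is_even(8)
is_even(8) = is_odd(7)
is_odd(7) = is_even(6)
is_even(6) = is_odd(5)
is_odd(5) = is_even(4)
is_even(4) = is_odd(3)
is_odd(3) = is_even(2)
is_even(2) = is_odd(1)
is_odd(1) = is_even(0)
is_even(0) = 1  (base case)
Result: 1

1


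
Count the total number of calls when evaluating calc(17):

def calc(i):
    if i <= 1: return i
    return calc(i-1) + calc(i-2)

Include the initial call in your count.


Let C(n) = total calls for calc(n)
C(0) = 1, C(1) = 1
C(2) = 1 + C(1) + C(0) = 1 + 1 + 1 = 3
C(3) = 1 + C(2) + C(1) = 1 + 3 + 1 = 5
C(4) = 1 + C(3) + C(2) = 1 + 5 + 3 = 9
C(5) = 1 + C(4) + C(3) = 1 + 9 + 5 = 15
C(6) = 1 + C(5) + C(4) = 1 + 15 + 9 = 25
C(7) = 1 + C(6) + C(5) = 1 + 25 + 15 = 41
C(8) = 1 + C(7) + C(6) = 1 + 41 + 25 = 67
C(9) = 1 + C(8) + C(7) = 1 + 67 + 41 = 109
C(10) = 1 + C(9) + C(8) = 1 + 109 + 67 = 177
C(11) = 1 + C(10) + C(9) = 1 + 177 + 109 = 287
C(12) = 1 + C(11) + C(10) = 1 + 287 + 177 = 465
C(13) = 1 + C(12) + C(11) = 1 + 465 + 287 = 753
C(14) = 1 + C(13) + C(12) = 1 + 753 + 465 = 1219
C(15) = 1 + C(14) + C(13) = 1 + 1219 + 753 = 1973
C(16) = 1 + C(15) + C(14) = 1 + 1973 + 1219 = 3193
C(17) = 1 + C(16) + C(15) = 1 + 3193 + 1973 = 5167

5167


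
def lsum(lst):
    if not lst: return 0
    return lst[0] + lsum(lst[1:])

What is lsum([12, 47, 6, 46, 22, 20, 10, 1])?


lsum([12, 47, 6, 46, 22, 20, 10, 1]) = 12 + lsum([47, 6, 46, 22, 20, 10, 1])
lsum([47, 6, 46, 22, 20, 10, 1]) = 47 + lsum([6, 46, 22, 20, 10, 1])
lsum([6, 46, 22, 20, 10, 1]) = 6 + lsum([46, 22, 20, 10, 1])
lsum([46, 22, 20, 10, 1]) = 46 + lsum([22, 20, 10, 1])
lsum([22, 20, 10, 1]) = 22 + lsum([20, 10, 1])
lsum([20, 10, 1]) = 20 + lsum([10, 1])
lsum([10, 1]) = 10 + lsum([1])
lsum([1]) = 1 + lsum([])
lsum([]) = 0  (base case)
Total: 12 + 47 + 6 + 46 + 22 + 20 + 10 + 1 + 0 = 164

164


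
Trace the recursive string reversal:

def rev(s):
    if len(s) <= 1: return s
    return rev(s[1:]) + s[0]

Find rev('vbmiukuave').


rev('vbmiukuave') = rev('bmiukuave') + 'v'
rev('bmiukuave') = rev('miukuave') + 'b'
rev('miukuave') = rev('iukuave') + 'm'
rev('iukuave') = rev('ukuave') + 'i'
rev('ukuave') = rev('kuave') + 'u'
rev('kuave') = rev('uave') + 'k'
rev('uave') = rev('ave') + 'u'
rev('ave') = rev('ve') + 'a'
rev('ve') = rev('e') + 'v'
rev('e') = 'e'  (base case)
Concatenating: 'e' + 'v' + 'a' + 'u' + 'k' + 'u' + 'i' + 'm' + 'b' + 'v' = 'evaukuimbv'

evaukuimbv


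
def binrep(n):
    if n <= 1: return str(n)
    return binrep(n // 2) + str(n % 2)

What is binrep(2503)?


binrep(2503) = binrep(1251) + '1'
binrep(1251) = binrep(625) + '1'
binrep(625) = binrep(312) + '1'
binrep(312) = binrep(156) + '0'
binrep(156) = binrep(78) + '0'
binrep(78) = binrep(39) + '0'
binrep(39) = binrep(19) + '1'
binrep(19) = binrep(9) + '1'
binrep(9) = binrep(4) + '1'
binrep(4) = binrep(2) + '0'
binrep(2) = binrep(1) + '0'
binrep(1) = '1'  (base case)
Concatenating: '1' + '0' + '0' + '1' + '1' + '1' + '0' + '0' + '0' + '1' + '1' + '1' = '100111000111'

100111000111


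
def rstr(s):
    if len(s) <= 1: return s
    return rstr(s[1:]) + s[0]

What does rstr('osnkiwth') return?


rstr('osnkiwth') = rstr('snkiwth') + 'o'
rstr('snkiwth') = rstr('nkiwth') + 's'
rstr('nkiwth') = rstr('kiwth') + 'n'
rstr('kiwth') = rstr('iwth') + 'k'
rstr('iwth') = rstr('wth') + 'i'
rstr('wth') = rstr('th') + 'w'
rstr('th') = rstr('h') + 't'
rstr('h') = 'h'  (base case)
Concatenating: 'h' + 't' + 'w' + 'i' + 'k' + 'n' + 's' + 'o' = 'htwiknso'

htwiknso


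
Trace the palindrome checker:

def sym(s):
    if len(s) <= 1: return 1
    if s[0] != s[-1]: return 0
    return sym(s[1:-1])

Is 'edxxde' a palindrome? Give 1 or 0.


sym('edxxde'): s[0]='e' == s[-1]='e' -> check sym('dxxd')
sym('dxxd'): s[0]='d' == s[-1]='d' -> check sym('xx')
sym('xx'): s[0]='x' == s[-1]='x' -> check sym('')
sym(''): len <= 1 -> return 1  (base case)
Result: 1 (palindrome)

1


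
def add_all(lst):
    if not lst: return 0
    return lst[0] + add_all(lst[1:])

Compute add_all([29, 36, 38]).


add_all([29, 36, 38]) = 29 + add_all([36, 38])
add_all([36, 38]) = 36 + add_all([38])
add_all([38]) = 38 + add_all([])
add_all([]) = 0  (base case)
Total: 29 + 36 + 38 + 0 = 103

103


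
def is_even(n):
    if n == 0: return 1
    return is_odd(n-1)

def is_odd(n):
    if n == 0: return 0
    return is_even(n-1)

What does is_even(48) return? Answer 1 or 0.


is_even(48) = is_odd(47)
is_odd(47) = is_even(46)
is_even(46) = is_odd(45)
is_odd(45) = is_even(44)
is_even(44) = is_odd(43)
is_odd(43) = is_even(42)
is_even(42) = is_odd(41)
is_odd(41) = is_even(40)
is_even(40) = is_odd(39)
is_odd(39) = is_even(38)
is_even(38) = is_odd(37)
is_odd(37) = is_even(36)
is_even(36) = is_odd(35)
is_odd(35) = is_even(34)
is_even(34) = is_odd(33)
is_odd(33) = is_even(32)
is_even(32) = is_odd(31)
is_odd(31) = is_even(30)
is_even(30) = is_odd(29)
is_odd(29) = is_even(28)
is_even(28) = is_odd(27)
is_odd(27) = is_even(26)
is_even(26) = is_odd(25)
is_odd(25) = is_even(24)
is_even(24) = is_odd(23)
is_odd(23) = is_even(22)
is_even(22) = is_odd(21)
is_odd(21) = is_even(20)
is_even(20) = is_odd(19)
is_odd(19) = is_even(18)
is_even(18) = is_odd(17)
is_odd(17) = is_even(16)
is_even(16) = is_odd(15)
is_odd(15) = is_even(14)
is_even(14) = is_odd(13)
is_odd(13) = is_even(12)
is_even(12) = is_odd(11)
is_odd(11) = is_even(10)
is_even(10) = is_odd(9)
is_odd(9) = is_even(8)
is_even(8) = is_odd(7)
is_odd(7) = is_even(6)
is_even(6) = is_odd(5)
is_odd(5) = is_even(4)
is_even(4) = is_odd(3)
is_odd(3) = is_even(2)
is_even(2) = is_odd(1)
is_odd(1) = is_even(0)
is_even(0) = 1  (base case)
Result: 1

1


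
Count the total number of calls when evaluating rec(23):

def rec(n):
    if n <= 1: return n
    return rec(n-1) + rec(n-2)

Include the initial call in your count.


Let C(n) = total calls for rec(n)
C(0) = 1, C(1) = 1
C(2) = 1 + C(1) + C(0) = 1 + 1 + 1 = 3
C(3) = 1 + C(2) + C(1) = 1 + 3 + 1 = 5
C(4) = 1 + C(3) + C(2) = 1 + 5 + 3 = 9
C(5) = 1 + C(4) + C(3) = 1 + 9 + 5 = 15
C(6) = 1 + C(5) + C(4) = 1 + 15 + 9 = 25
C(7) = 1 + C(6) + C(5) = 1 + 25 + 15 = 41
C(8) = 1 + C(7) + C(6) = 1 + 41 + 25 = 67
C(9) = 1 + C(8) + C(7) = 1 + 67 + 41 = 109
C(10) = 1 + C(9) + C(8) = 1 + 109 + 67 = 177
C(11) = 1 + C(10) + C(9) = 1 + 177 + 109 = 287
C(12) = 1 + C(11) + C(10) = 1 + 287 + 177 = 465
C(13) = 1 + C(12) + C(11) = 1 + 465 + 287 = 753
C(14) = 1 + C(13) + C(12) = 1 + 753 + 465 = 1219
C(15) = 1 + C(14) + C(13) = 1 + 1219 + 753 = 1973
C(16) = 1 + C(15) + C(14) = 1 + 1973 + 1219 = 3193
C(17) = 1 + C(16) + C(15) = 1 + 3193 + 1973 = 5167
C(18) = 1 + C(17) + C(16) = 1 + 5167 + 3193 = 8361
C(19) = 1 + C(18) + C(17) = 1 + 8361 + 5167 = 13529
C(20) = 1 + C(19) + C(18) = 1 + 13529 + 8361 = 21891
C(21) = 1 + C(20) + C(19) = 1 + 21891 + 13529 = 35421
C(22) = 1 + C(21) + C(20) = 1 + 35421 + 21891 = 57313
C(23) = 1 + C(22) + C(21) = 1 + 57313 + 35421 = 92735

92735


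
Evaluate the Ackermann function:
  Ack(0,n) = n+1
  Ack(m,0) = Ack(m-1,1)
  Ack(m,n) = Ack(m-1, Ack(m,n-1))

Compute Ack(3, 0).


Ack(3, 0) = Ack(2, 1)
  Ack(2, 1) = Ack(1, Ack(2, 0))
    Ack(2, 0) = Ack(1, 1)
      Ack(1, 1) = Ack(0, Ack(1, 0))
        Ack(1, 0) = Ack(0, 1)
          Ack(0, 1) = 2
        = Ack(0, 2)
        Ack(0, 2) = 3
    = Ack(1, 3)
    Ack(1, 3) = Ack(0, Ack(1, 2))
      Ack(1, 2) = Ack(0, Ack(1, 1))
        Ack(1, 1) = Ack(0, Ack(1, 0))
          Ack(1, 0) = Ack(0, 1)
          Ack(0, 1) = 2
          = Ack(0, 2)
          Ack(0, 2) = 3
        = Ack(0, 3)
        Ack(0, 3) = 4
      = Ack(0, 4)
      Ack(0, 4) = 5
Result: Ack(3, 0) = 5

5


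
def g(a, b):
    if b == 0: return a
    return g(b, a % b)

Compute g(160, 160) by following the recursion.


g(160, 160) = g(160, 0)
g(160, 0) = 160  (base case)

160


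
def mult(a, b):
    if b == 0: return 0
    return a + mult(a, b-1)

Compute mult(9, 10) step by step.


mult(9, 10) = 9 + mult(9, 9)
mult(9, 9) = 9 + mult(9, 8)
mult(9, 8) = 9 + mult(9, 7)
mult(9, 7) = 9 + mult(9, 6)
mult(9, 6) = 9 + mult(9, 5)
mult(9, 5) = 9 + mult(9, 4)
mult(9, 4) = 9 + mult(9, 3)
mult(9, 3) = 9 + mult(9, 2)
mult(9, 2) = 9 + mult(9, 1)
mult(9, 1) = 9 + mult(9, 0)
mult(9, 0) = 0  (base case)
Total: 9 + 9 + 9 + 9 + 9 + 9 + 9 + 9 + 9 + 9 + 0 = 90

90


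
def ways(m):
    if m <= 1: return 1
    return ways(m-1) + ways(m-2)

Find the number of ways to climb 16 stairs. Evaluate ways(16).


Building up from base cases:
ways(0) = 1
ways(1) = 1
ways(2) = ways(1) + ways(0) = 1 + 1 = 2
ways(3) = ways(2) + ways(1) = 2 + 1 = 3
ways(4) = ways(3) + ways(2) = 3 + 2 = 5
ways(5) = ways(4) + ways(3) = 5 + 3 = 8
ways(6) = ways(5) + ways(4) = 8 + 5 = 13
ways(7) = ways(6) + ways(5) = 13 + 8 = 21
ways(8) = ways(7) + ways(6) = 21 + 13 = 34
ways(9) = ways(8) + ways(7) = 34 + 21 = 55
ways(10) = ways(9) + ways(8) = 55 + 34 = 89
ways(11) = ways(10) + ways(9) = 89 + 55 = 144
ways(12) = ways(11) + ways(10) = 144 + 89 = 233
ways(13) = ways(12) + ways(11) = 233 + 144 = 377
ways(14) = ways(13) + ways(12) = 377 + 233 = 610
ways(15) = ways(14) + ways(13) = 610 + 377 = 987
ways(16) = ways(15) + ways(14) = 987 + 610 = 1597

1597


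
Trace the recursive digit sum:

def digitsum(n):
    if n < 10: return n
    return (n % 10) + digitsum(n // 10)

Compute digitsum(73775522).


digitsum(73775522) = 2 + digitsum(7377552)
digitsum(7377552) = 2 + digitsum(737755)
digitsum(737755) = 5 + digitsum(73775)
digitsum(73775) = 5 + digitsum(7377)
digitsum(7377) = 7 + digitsum(737)
digitsum(737) = 7 + digitsum(73)
digitsum(73) = 3 + digitsum(7)
digitsum(7) = 7  (base case)
Total: 2 + 2 + 5 + 5 + 7 + 7 + 3 + 7 = 38

38


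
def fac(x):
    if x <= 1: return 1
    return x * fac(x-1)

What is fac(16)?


fac(16)
= 16 * fac(15)
= 16 * 15 * fac(14)
= 16 * 15 * 14 * fac(13)
= 16 * 15 * 14 * 13 * fac(12)
= 16 * 15 * 14 * 13 * 12 * fac(11)
= 16 * 15 * 14 * 13 * 12 * 11 * fac(10)
= 16 * 15 * 14 * 13 * 12 * 11 * 10 * fac(9)
= 16 * 15 * 14 * 13 * 12 * 11 * 10 * 9 * fac(8)
= 16 * 15 * 14 * 13 * 12 * 11 * 10 * 9 * 8 * fac(7)
= 16 * 15 * 14 * 13 * 12 * 11 * 10 * 9 * 8 * 7 * fac(6)
= 16 * 15 * 14 * 13 * 12 * 11 * 10 * 9 * 8 * 7 * 6 * fac(5)
= 16 * 15 * 14 * 13 * 12 * 11 * 10 * 9 * 8 * 7 * 6 * 5 * fac(4)
= 16 * 15 * 14 * 13 * 12 * 11 * 10 * 9 * 8 * 7 * 6 * 5 * 4 * fac(3)
= 16 * 15 * 14 * 13 * 12 * 11 * 10 * 9 * 8 * 7 * 6 * 5 * 4 * 3 * fac(2)
= 16 * 15 * 14 * 13 * 12 * 11 * 10 * 9 * 8 * 7 * 6 * 5 * 4 * 3 * 2 * fac(1)
= 16 * 15 * 14 * 13 * 12 * 11 * 10 * 9 * 8 * 7 * 6 * 5 * 4 * 3 * 2 * 1
= 20922789888000

20922789888000


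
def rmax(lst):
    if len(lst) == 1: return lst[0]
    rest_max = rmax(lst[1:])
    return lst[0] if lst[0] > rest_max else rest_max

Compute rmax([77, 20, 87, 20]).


rmax([77, 20, 87, 20]): compare 77 with rmax([20, 87, 20])
rmax([20, 87, 20]): compare 20 with rmax([87, 20])
rmax([87, 20]): compare 87 with rmax([20])
rmax([20]) = 20  (base case)
Compare 87 with 20 -> 87
Compare 20 with 87 -> 87
Compare 77 with 87 -> 87

87


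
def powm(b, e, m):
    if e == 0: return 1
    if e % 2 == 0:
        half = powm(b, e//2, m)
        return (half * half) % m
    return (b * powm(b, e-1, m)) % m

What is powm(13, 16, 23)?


powm(13, 16, 23): e is even, compute powm(13, 8, 23)
  powm(13, 8, 23): e is even, compute powm(13, 4, 23)
    powm(13, 4, 23): e is even, compute powm(13, 2, 23)
      powm(13, 2, 23): e is even, compute powm(13, 1, 23)
        powm(13, 1, 23): e is odd, compute powm(13, 0, 23)
          powm(13, 0, 23) = 1
        (13 * 1) % 23 = 13
      half=13, (13*13) % 23 = 8
    half=8, (8*8) % 23 = 18
  half=18, (18*18) % 23 = 2
half=2, (2*2) % 23 = 4

4


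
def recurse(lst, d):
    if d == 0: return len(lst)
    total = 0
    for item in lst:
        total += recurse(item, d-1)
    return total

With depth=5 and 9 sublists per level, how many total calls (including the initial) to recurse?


At depth 0 (root): 1 call
At depth 1: each of 1 parents calls recurse on 9 children = 9 calls
At depth 2: each of 9 parents calls recurse on 9 children = 81 calls
At depth 3: each of 81 parents calls recurse on 9 children = 729 calls
At depth 4: each of 729 parents calls recurse on 9 children = 6561 calls
At depth 5: each of 6561 parents calls recurse on 9 children = 59049 calls
Total: 1 + 9 + 81 + 729 + 6561 + 59049 = 66430

66430


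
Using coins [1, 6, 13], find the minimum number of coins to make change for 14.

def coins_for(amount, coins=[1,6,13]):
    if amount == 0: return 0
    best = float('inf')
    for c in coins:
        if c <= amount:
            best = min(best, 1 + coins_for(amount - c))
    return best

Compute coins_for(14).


Building up with DP:
coins_for(0) = 0
coins_for(1) = min(1+coins_for(0)=1+0=1) = 1
coins_for(2) = min(1+coins_for(1)=1+1=2) = 2
coins_for(3) = min(1+coins_for(2)=1+2=3) = 3
coins_for(4) = min(1+coins_for(3)=1+3=4) = 4
coins_for(5) = min(1+coins_for(4)=1+4=5) = 5
coins_for(6) = min(1+coins_for(5)=1+5=6, 1+coins_for(0)=1+0=1) = 1
coins_for(7) = min(1+coins_for(6)=1+1=2, 1+coins_for(1)=1+1=2) = 2
coins_for(8) = min(1+coins_for(7)=1+2=3, 1+coins_for(2)=1+2=3) = 3
coins_for(9) = min(1+coins_for(8)=1+3=4, 1+coins_for(3)=1+3=4) = 4
coins_for(10) = min(1+coins_for(9)=1+4=5, 1+coins_for(4)=1+4=5) = 5
coins_for(11) = min(1+coins_for(10)=1+5=6, 1+coins_for(5)=1+5=6) = 6
coins_for(12) = min(1+coins_for(11)=1+6=7, 1+coins_for(6)=1+1=2) = 2
coins_for(13) = min(1+coins_for(12)=1+2=3, 1+coins_for(7)=1+2=3, 1+coins_for(0)=1+0=1) = 1
coins_for(14) = min(1+coins_for(13)=1+1=2, 1+coins_for(8)=1+3=4, 1+coins_for(1)=1+1=2) = 2

2


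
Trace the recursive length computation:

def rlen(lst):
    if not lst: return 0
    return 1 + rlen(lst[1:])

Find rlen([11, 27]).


rlen([11, 27]) = 1 + rlen([27])
rlen([27]) = 1 + rlen([])
rlen([]) = 0  (base case)
Unwinding: 1 + 1 + 0 = 2

2


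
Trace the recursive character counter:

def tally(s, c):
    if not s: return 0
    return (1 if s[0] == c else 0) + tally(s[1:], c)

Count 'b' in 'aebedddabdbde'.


s[0]='a' != 'b' -> 0
s[0]='e' != 'b' -> 0
s[0]='b' == 'b' -> 1
s[0]='e' != 'b' -> 0
s[0]='d' != 'b' -> 0
s[0]='d' != 'b' -> 0
s[0]='d' != 'b' -> 0
s[0]='a' != 'b' -> 0
s[0]='b' == 'b' -> 1
s[0]='d' != 'b' -> 0
s[0]='b' == 'b' -> 1
s[0]='d' != 'b' -> 0
s[0]='e' != 'b' -> 0
Sum: 0 + 0 + 1 + 0 + 0 + 0 + 0 + 0 + 1 + 0 + 1 + 0 + 0 = 3

3


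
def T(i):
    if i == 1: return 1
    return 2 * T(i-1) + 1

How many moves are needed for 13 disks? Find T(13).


T(13) = 2 * T(12) + 1
T(12) = 2 * T(11) + 1
T(11) = 2 * T(10) + 1
T(10) = 2 * T(9) + 1
T(9) = 2 * T(8) + 1
T(8) = 2 * T(7) + 1
T(7) = 2 * T(6) + 1
T(6) = 2 * T(5) + 1
T(5) = 2 * T(4) + 1
T(4) = 2 * T(3) + 1
T(3) = 2 * T(2) + 1
T(2) = 2 * T(1) + 1
T(1) = 1  (base case)
T(2) = 2 * 1 + 1 = 3
T(3) = 2 * 3 + 1 = 7
T(4) = 2 * 7 + 1 = 15
T(5) = 2 * 15 + 1 = 31
T(6) = 2 * 31 + 1 = 63
T(7) = 2 * 63 + 1 = 127
T(8) = 2 * 127 + 1 = 255
T(9) = 2 * 255 + 1 = 511
T(10) = 2 * 511 + 1 = 1023
T(11) = 2 * 1023 + 1 = 2047
T(12) = 2 * 2047 + 1 = 4095
T(13) = 2 * 4095 + 1 = 8191

8191


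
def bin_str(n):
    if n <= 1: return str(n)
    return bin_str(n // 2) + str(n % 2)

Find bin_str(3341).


bin_str(3341) = bin_str(1670) + '1'
bin_str(1670) = bin_str(835) + '0'
bin_str(835) = bin_str(417) + '1'
bin_str(417) = bin_str(208) + '1'
bin_str(208) = bin_str(104) + '0'
bin_str(104) = bin_str(52) + '0'
bin_str(52) = bin_str(26) + '0'
bin_str(26) = bin_str(13) + '0'
bin_str(13) = bin_str(6) + '1'
bin_str(6) = bin_str(3) + '0'
bin_str(3) = bin_str(1) + '1'
bin_str(1) = '1'  (base case)
Concatenating: '1' + '1' + '0' + '1' + '0' + '0' + '0' + '0' + '1' + '1' + '0' + '1' = '110100001101'

110100001101


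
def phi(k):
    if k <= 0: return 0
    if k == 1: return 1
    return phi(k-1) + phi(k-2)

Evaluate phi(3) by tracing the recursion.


Computing phi(3) bottom-up:
phi(0) = 0
phi(1) = 1
phi(2) = phi(1) + phi(0) = 1 + 0 = 1
phi(3) = phi(2) + phi(1) = 1 + 1 = 2

2


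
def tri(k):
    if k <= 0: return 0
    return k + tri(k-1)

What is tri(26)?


tri(26)
= 26 + 25 + 24 + 23 + 22 + 21 + 20 + 19 + 18 + 17 + 16 + 15 + 14 + 13 + 12 + 11 + 10 + 9 + 8 + 7 + 6 + 5 + 4 + 3 + 2 + 1 + tri(0)
= 26 + 25 + 24 + 23 + 22 + 21 + 20 + 19 + 18 + 17 + 16 + 15 + 14 + 13 + 12 + 11 + 10 + 9 + 8 + 7 + 6 + 5 + 4 + 3 + 2 + 1 + 0
= 351

351


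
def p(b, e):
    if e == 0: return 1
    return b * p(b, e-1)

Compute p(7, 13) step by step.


p(7, 13)
= 7 * p(7, 12)
= 7 * 7 * p(7, 11)
= 7 * 7 * 7 * p(7, 10)
= 7 * 7 * 7 * 7 * p(7, 9)
= 7 * 7 * 7 * 7 * 7 * p(7, 8)
= 7 * 7 * 7 * 7 * 7 * 7 * p(7, 7)
= 7 * 7 * 7 * 7 * 7 * 7 * 7 * p(7, 6)
= 7 * 7 * 7 * 7 * 7 * 7 * 7 * 7 * p(7, 5)
= 7 * 7 * 7 * 7 * 7 * 7 * 7 * 7 * 7 * p(7, 4)
= 7 * 7 * 7 * 7 * 7 * 7 * 7 * 7 * 7 * 7 * p(7, 3)
= 7 * 7 * 7 * 7 * 7 * 7 * 7 * 7 * 7 * 7 * 7 * p(7, 2)
= 7 * 7 * 7 * 7 * 7 * 7 * 7 * 7 * 7 * 7 * 7 * 7 * p(7, 1)
= 7 * 7 * 7 * 7 * 7 * 7 * 7 * 7 * 7 * 7 * 7 * 7 * 7 * p(7, 0)
= 7 * 7 * 7 * 7 * 7 * 7 * 7 * 7 * 7 * 7 * 7 * 7 * 7 * 1
= 96889010407

96889010407


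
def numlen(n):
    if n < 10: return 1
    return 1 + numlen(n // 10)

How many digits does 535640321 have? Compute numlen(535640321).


numlen(535640321) = 1 + numlen(53564032)
numlen(53564032) = 1 + numlen(5356403)
numlen(5356403) = 1 + numlen(535640)
numlen(535640) = 1 + numlen(53564)
numlen(53564) = 1 + numlen(5356)
numlen(5356) = 1 + numlen(535)
numlen(535) = 1 + numlen(53)
numlen(53) = 1 + numlen(5)
numlen(5) = 1  (base case: 5 < 10)
Unwinding: 1 + 1 + 1 + 1 + 1 + 1 + 1 + 1 + 1 = 9

9


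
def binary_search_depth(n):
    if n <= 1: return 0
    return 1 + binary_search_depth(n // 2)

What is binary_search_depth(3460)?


3460 / 2 = 1730
1730 / 2 = 865
865 / 2 = 432
432 / 2 = 216
216 / 2 = 108
108 / 2 = 54
54 / 2 = 27
27 / 2 = 13
13 / 2 = 6
6 / 2 = 3
3 / 2 = 1
Reached 1 after 11 halvings

11


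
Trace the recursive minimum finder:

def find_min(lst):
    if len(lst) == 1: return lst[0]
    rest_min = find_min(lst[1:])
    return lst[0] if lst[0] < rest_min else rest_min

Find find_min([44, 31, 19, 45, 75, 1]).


find_min([44, 31, 19, 45, 75, 1]): compare 44 with find_min([31, 19, 45, 75, 1])
find_min([31, 19, 45, 75, 1]): compare 31 with find_min([19, 45, 75, 1])
find_min([19, 45, 75, 1]): compare 19 with find_min([45, 75, 1])
find_min([45, 75, 1]): compare 45 with find_min([75, 1])
find_min([75, 1]): compare 75 with find_min([1])
find_min([1]) = 1  (base case)
Compare 75 with 1 -> 1
Compare 45 with 1 -> 1
Compare 19 with 1 -> 1
Compare 31 with 1 -> 1
Compare 44 with 1 -> 1

1


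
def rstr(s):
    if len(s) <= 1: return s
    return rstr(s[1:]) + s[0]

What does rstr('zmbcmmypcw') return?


rstr('zmbcmmypcw') = rstr('mbcmmypcw') + 'z'
rstr('mbcmmypcw') = rstr('bcmmypcw') + 'm'
rstr('bcmmypcw') = rstr('cmmypcw') + 'b'
rstr('cmmypcw') = rstr('mmypcw') + 'c'
rstr('mmypcw') = rstr('mypcw') + 'm'
rstr('mypcw') = rstr('ypcw') + 'm'
rstr('ypcw') = rstr('pcw') + 'y'
rstr('pcw') = rstr('cw') + 'p'
rstr('cw') = rstr('w') + 'c'
rstr('w') = 'w'  (base case)
Concatenating: 'w' + 'c' + 'p' + 'y' + 'm' + 'm' + 'c' + 'b' + 'm' + 'z' = 'wcpymmcbmz'

wcpymmcbmz


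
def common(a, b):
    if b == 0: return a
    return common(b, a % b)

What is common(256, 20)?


common(256, 20) = common(20, 16)
common(20, 16) = common(16, 4)
common(16, 4) = common(4, 0)
common(4, 0) = 4  (base case)

4


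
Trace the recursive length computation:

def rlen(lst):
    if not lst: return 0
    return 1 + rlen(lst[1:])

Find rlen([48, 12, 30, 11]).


rlen([48, 12, 30, 11]) = 1 + rlen([12, 30, 11])
rlen([12, 30, 11]) = 1 + rlen([30, 11])
rlen([30, 11]) = 1 + rlen([11])
rlen([11]) = 1 + rlen([])
rlen([]) = 0  (base case)
Unwinding: 1 + 1 + 1 + 1 + 0 = 4

4


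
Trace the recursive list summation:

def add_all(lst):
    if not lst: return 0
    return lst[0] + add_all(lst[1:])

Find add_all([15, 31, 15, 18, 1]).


add_all([15, 31, 15, 18, 1]) = 15 + add_all([31, 15, 18, 1])
add_all([31, 15, 18, 1]) = 31 + add_all([15, 18, 1])
add_all([15, 18, 1]) = 15 + add_all([18, 1])
add_all([18, 1]) = 18 + add_all([1])
add_all([1]) = 1 + add_all([])
add_all([]) = 0  (base case)
Total: 15 + 31 + 15 + 18 + 1 + 0 = 80

80


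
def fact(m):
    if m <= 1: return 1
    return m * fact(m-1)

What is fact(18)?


fact(18)
= 18 * fact(17)
= 18 * 17 * fact(16)
= 18 * 17 * 16 * fact(15)
= 18 * 17 * 16 * 15 * fact(14)
= 18 * 17 * 16 * 15 * 14 * fact(13)
= 18 * 17 * 16 * 15 * 14 * 13 * fact(12)
= 18 * 17 * 16 * 15 * 14 * 13 * 12 * fact(11)
= 18 * 17 * 16 * 15 * 14 * 13 * 12 * 11 * fact(10)
= 18 * 17 * 16 * 15 * 14 * 13 * 12 * 11 * 10 * fact(9)
= 18 * 17 * 16 * 15 * 14 * 13 * 12 * 11 * 10 * 9 * fact(8)
= 18 * 17 * 16 * 15 * 14 * 13 * 12 * 11 * 10 * 9 * 8 * fact(7)
= 18 * 17 * 16 * 15 * 14 * 13 * 12 * 11 * 10 * 9 * 8 * 7 * fact(6)
= 18 * 17 * 16 * 15 * 14 * 13 * 12 * 11 * 10 * 9 * 8 * 7 * 6 * fact(5)
= 18 * 17 * 16 * 15 * 14 * 13 * 12 * 11 * 10 * 9 * 8 * 7 * 6 * 5 * fact(4)
= 18 * 17 * 16 * 15 * 14 * 13 * 12 * 11 * 10 * 9 * 8 * 7 * 6 * 5 * 4 * fact(3)
= 18 * 17 * 16 * 15 * 14 * 13 * 12 * 11 * 10 * 9 * 8 * 7 * 6 * 5 * 4 * 3 * fact(2)
= 18 * 17 * 16 * 15 * 14 * 13 * 12 * 11 * 10 * 9 * 8 * 7 * 6 * 5 * 4 * 3 * 2 * fact(1)
= 18 * 17 * 16 * 15 * 14 * 13 * 12 * 11 * 10 * 9 * 8 * 7 * 6 * 5 * 4 * 3 * 2 * 1
= 6402373705728000

6402373705728000


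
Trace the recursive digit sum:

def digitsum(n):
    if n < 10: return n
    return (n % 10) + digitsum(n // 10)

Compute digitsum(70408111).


digitsum(70408111) = 1 + digitsum(7040811)
digitsum(7040811) = 1 + digitsum(704081)
digitsum(704081) = 1 + digitsum(70408)
digitsum(70408) = 8 + digitsum(7040)
digitsum(7040) = 0 + digitsum(704)
digitsum(704) = 4 + digitsum(70)
digitsum(70) = 0 + digitsum(7)
digitsum(7) = 7  (base case)
Total: 1 + 1 + 1 + 8 + 0 + 4 + 0 + 7 = 22

22


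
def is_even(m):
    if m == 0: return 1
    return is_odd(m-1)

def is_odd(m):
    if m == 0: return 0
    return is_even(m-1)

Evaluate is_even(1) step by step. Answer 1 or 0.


is_even(1) = is_odd(0)
is_odd(0) = 0  (base case)
Result: 0

0


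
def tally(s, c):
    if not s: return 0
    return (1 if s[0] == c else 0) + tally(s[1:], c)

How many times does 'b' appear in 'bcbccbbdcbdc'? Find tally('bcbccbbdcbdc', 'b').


s[0]='b' == 'b' -> 1
s[0]='c' != 'b' -> 0
s[0]='b' == 'b' -> 1
s[0]='c' != 'b' -> 0
s[0]='c' != 'b' -> 0
s[0]='b' == 'b' -> 1
s[0]='b' == 'b' -> 1
s[0]='d' != 'b' -> 0
s[0]='c' != 'b' -> 0
s[0]='b' == 'b' -> 1
s[0]='d' != 'b' -> 0
s[0]='c' != 'b' -> 0
Sum: 1 + 0 + 1 + 0 + 0 + 1 + 1 + 0 + 0 + 1 + 0 + 0 = 5

5


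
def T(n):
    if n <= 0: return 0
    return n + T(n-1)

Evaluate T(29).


T(29)
= 29 + 28 + 27 + 26 + 25 + 24 + 23 + 22 + 21 + 20 + 19 + 18 + 17 + 16 + 15 + 14 + 13 + 12 + 11 + 10 + 9 + 8 + 7 + 6 + 5 + 4 + 3 + 2 + 1 + T(0)
= 29 + 28 + 27 + 26 + 25 + 24 + 23 + 22 + 21 + 20 + 19 + 18 + 17 + 16 + 15 + 14 + 13 + 12 + 11 + 10 + 9 + 8 + 7 + 6 + 5 + 4 + 3 + 2 + 1 + 0
= 435

435


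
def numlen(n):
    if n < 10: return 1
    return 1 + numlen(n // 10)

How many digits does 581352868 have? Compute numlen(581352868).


numlen(581352868) = 1 + numlen(58135286)
numlen(58135286) = 1 + numlen(5813528)
numlen(5813528) = 1 + numlen(581352)
numlen(581352) = 1 + numlen(58135)
numlen(58135) = 1 + numlen(5813)
numlen(5813) = 1 + numlen(581)
numlen(581) = 1 + numlen(58)
numlen(58) = 1 + numlen(5)
numlen(5) = 1  (base case: 5 < 10)
Unwinding: 1 + 1 + 1 + 1 + 1 + 1 + 1 + 1 + 1 = 9

9


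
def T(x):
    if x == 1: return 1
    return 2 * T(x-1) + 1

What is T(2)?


T(2) = 2 * T(1) + 1
T(1) = 1  (base case)
T(2) = 2 * 1 + 1 = 3

3


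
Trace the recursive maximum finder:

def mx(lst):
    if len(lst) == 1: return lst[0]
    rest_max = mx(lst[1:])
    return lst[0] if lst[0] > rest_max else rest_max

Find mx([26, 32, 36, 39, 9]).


mx([26, 32, 36, 39, 9]): compare 26 with mx([32, 36, 39, 9])
mx([32, 36, 39, 9]): compare 32 with mx([36, 39, 9])
mx([36, 39, 9]): compare 36 with mx([39, 9])
mx([39, 9]): compare 39 with mx([9])
mx([9]) = 9  (base case)
Compare 39 with 9 -> 39
Compare 36 with 39 -> 39
Compare 32 with 39 -> 39
Compare 26 with 39 -> 39

39


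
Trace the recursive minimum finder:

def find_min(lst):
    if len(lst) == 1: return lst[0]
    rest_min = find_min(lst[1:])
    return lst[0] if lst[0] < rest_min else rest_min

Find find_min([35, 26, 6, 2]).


find_min([35, 26, 6, 2]): compare 35 with find_min([26, 6, 2])
find_min([26, 6, 2]): compare 26 with find_min([6, 2])
find_min([6, 2]): compare 6 with find_min([2])
find_min([2]) = 2  (base case)
Compare 6 with 2 -> 2
Compare 26 with 2 -> 2
Compare 35 with 2 -> 2

2


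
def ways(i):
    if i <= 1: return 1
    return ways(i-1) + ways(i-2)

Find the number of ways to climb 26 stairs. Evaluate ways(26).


Building up from base cases:
ways(0) = 1
ways(1) = 1
ways(2) = ways(1) + ways(0) = 1 + 1 = 2
ways(3) = ways(2) + ways(1) = 2 + 1 = 3
ways(4) = ways(3) + ways(2) = 3 + 2 = 5
ways(5) = ways(4) + ways(3) = 5 + 3 = 8
ways(6) = ways(5) + ways(4) = 8 + 5 = 13
ways(7) = ways(6) + ways(5) = 13 + 8 = 21
ways(8) = ways(7) + ways(6) = 21 + 13 = 34
ways(9) = ways(8) + ways(7) = 34 + 21 = 55
ways(10) = ways(9) + ways(8) = 55 + 34 = 89
ways(11) = ways(10) + ways(9) = 89 + 55 = 144
ways(12) = ways(11) + ways(10) = 144 + 89 = 233
ways(13) = ways(12) + ways(11) = 233 + 144 = 377
ways(14) = ways(13) + ways(12) = 377 + 233 = 610
ways(15) = ways(14) + ways(13) = 610 + 377 = 987
ways(16) = ways(15) + ways(14) = 987 + 610 = 1597
ways(17) = ways(16) + ways(15) = 1597 + 987 = 2584
ways(18) = ways(17) + ways(16) = 2584 + 1597 = 4181
ways(19) = ways(18) + ways(17) = 4181 + 2584 = 6765
ways(20) = ways(19) + ways(18) = 6765 + 4181 = 10946
ways(21) = ways(20) + ways(19) = 10946 + 6765 = 17711
ways(22) = ways(21) + ways(20) = 17711 + 10946 = 28657
ways(23) = ways(22) + ways(21) = 28657 + 17711 = 46368
ways(24) = ways(23) + ways(22) = 46368 + 28657 = 75025
ways(25) = ways(24) + ways(23) = 75025 + 46368 = 121393
ways(26) = ways(25) + ways(24) = 121393 + 75025 = 196418

196418


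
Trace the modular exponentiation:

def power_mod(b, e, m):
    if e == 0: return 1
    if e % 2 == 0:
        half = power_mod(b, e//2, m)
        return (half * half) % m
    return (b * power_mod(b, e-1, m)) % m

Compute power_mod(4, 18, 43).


power_mod(4, 18, 43): e is even, compute power_mod(4, 9, 43)
  power_mod(4, 9, 43): e is odd, compute power_mod(4, 8, 43)
    power_mod(4, 8, 43): e is even, compute power_mod(4, 4, 43)
      power_mod(4, 4, 43): e is even, compute power_mod(4, 2, 43)
        power_mod(4, 2, 43): e is even, compute power_mod(4, 1, 43)
          power_mod(4, 1, 43): e is odd, compute power_mod(4, 0, 43)
          power_mod(4, 0, 43) = 1
          (4 * 1) % 43 = 4
        half=4, (4*4) % 43 = 16
      half=16, (16*16) % 43 = 41
    half=41, (41*41) % 43 = 4
  (4 * 4) % 43 = 16
half=16, (16*16) % 43 = 41

41


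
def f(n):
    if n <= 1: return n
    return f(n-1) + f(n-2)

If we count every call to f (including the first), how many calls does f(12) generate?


Let C(n) = total calls for f(n)
C(0) = 1, C(1) = 1
C(2) = 1 + C(1) + C(0) = 1 + 1 + 1 = 3
C(3) = 1 + C(2) + C(1) = 1 + 3 + 1 = 5
C(4) = 1 + C(3) + C(2) = 1 + 5 + 3 = 9
C(5) = 1 + C(4) + C(3) = 1 + 9 + 5 = 15
C(6) = 1 + C(5) + C(4) = 1 + 15 + 9 = 25
C(7) = 1 + C(6) + C(5) = 1 + 25 + 15 = 41
C(8) = 1 + C(7) + C(6) = 1 + 41 + 25 = 67
C(9) = 1 + C(8) + C(7) = 1 + 67 + 41 = 109
C(10) = 1 + C(9) + C(8) = 1 + 109 + 67 = 177
C(11) = 1 + C(10) + C(9) = 1 + 177 + 109 = 287
C(12) = 1 + C(11) + C(10) = 1 + 287 + 177 = 465

465


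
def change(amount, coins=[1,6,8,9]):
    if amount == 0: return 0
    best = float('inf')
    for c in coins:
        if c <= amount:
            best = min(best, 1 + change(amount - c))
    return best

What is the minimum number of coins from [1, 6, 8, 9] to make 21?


Building up with DP:
change(0) = 0
change(1) = min(1+change(0)=1+0=1) = 1
change(2) = min(1+change(1)=1+1=2) = 2
change(3) = min(1+change(2)=1+2=3) = 3
change(4) = min(1+change(3)=1+3=4) = 4
change(5) = min(1+change(4)=1+4=5) = 5
change(6) = min(1+change(5)=1+5=6, 1+change(0)=1+0=1) = 1
change(7) = min(1+change(6)=1+1=2, 1+change(1)=1+1=2) = 2
change(8) = min(1+change(7)=1+2=3, 1+change(2)=1+2=3, 1+change(0)=1+0=1) = 1
change(9) = min(1+change(8)=1+1=2, 1+change(3)=1+3=4, 1+change(1)=1+1=2, 1+change(0)=1+0=1) = 1
change(10) = min(1+change(9)=1+1=2, 1+change(4)=1+4=5, 1+change(2)=1+2=3, 1+change(1)=1+1=2) = 2
change(11) = min(1+change(10)=1+2=3, 1+change(5)=1+5=6, 1+change(3)=1+3=4, 1+change(2)=1+2=3) = 3
change(12) = min(1+change(11)=1+3=4, 1+change(6)=1+1=2, 1+change(4)=1+4=5, 1+change(3)=1+3=4) = 2
change(13) = min(1+change(12)=1+2=3, 1+change(7)=1+2=3, 1+change(5)=1+5=6, 1+change(4)=1+4=5) = 3
change(14) = min(1+change(13)=1+3=4, 1+change(8)=1+1=2, 1+change(6)=1+1=2, 1+change(5)=1+5=6) = 2
change(15) = min(1+change(14)=1+2=3, 1+change(9)=1+1=2, 1+change(7)=1+2=3, 1+change(6)=1+1=2) = 2
change(16) = min(1+change(15)=1+2=3, 1+change(10)=1+2=3, 1+change(8)=1+1=2, 1+change(7)=1+2=3) = 2
change(17) = min(1+change(16)=1+2=3, 1+change(11)=1+3=4, 1+change(9)=1+1=2, 1+change(8)=1+1=2) = 2
change(18) = min(1+change(17)=1+2=3, 1+change(12)=1+2=3, 1+change(10)=1+2=3, 1+change(9)=1+1=2) = 2
change(19) = min(1+change(18)=1+2=3, 1+change(13)=1+3=4, 1+change(11)=1+3=4, 1+change(10)=1+2=3) = 3
change(20) = min(1+change(19)=1+3=4, 1+change(14)=1+2=3, 1+change(12)=1+2=3, 1+change(11)=1+3=4) = 3
change(21) = min(1+change(20)=1+3=4, 1+change(15)=1+2=3, 1+change(13)=1+3=4, 1+change(12)=1+2=3) = 3

3


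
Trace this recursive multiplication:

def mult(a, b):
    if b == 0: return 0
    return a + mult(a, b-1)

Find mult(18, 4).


mult(18, 4) = 18 + mult(18, 3)
mult(18, 3) = 18 + mult(18, 2)
mult(18, 2) = 18 + mult(18, 1)
mult(18, 1) = 18 + mult(18, 0)
mult(18, 0) = 0  (base case)
Total: 18 + 18 + 18 + 18 + 0 = 72

72


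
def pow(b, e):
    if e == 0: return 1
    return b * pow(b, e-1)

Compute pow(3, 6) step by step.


pow(3, 6)
= 3 * pow(3, 5)
= 3 * 3 * pow(3, 4)
= 3 * 3 * 3 * pow(3, 3)
= 3 * 3 * 3 * 3 * pow(3, 2)
= 3 * 3 * 3 * 3 * 3 * pow(3, 1)
= 3 * 3 * 3 * 3 * 3 * 3 * pow(3, 0)
= 3 * 3 * 3 * 3 * 3 * 3 * 1
= 729

729


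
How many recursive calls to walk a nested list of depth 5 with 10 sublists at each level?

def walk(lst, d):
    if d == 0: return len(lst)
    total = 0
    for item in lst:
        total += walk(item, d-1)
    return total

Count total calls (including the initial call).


At depth 0 (root): 1 call
At depth 1: each of 1 parents calls walk on 10 children = 10 calls
At depth 2: each of 10 parents calls walk on 10 children = 100 calls
At depth 3: each of 100 parents calls walk on 10 children = 1000 calls
At depth 4: each of 1000 parents calls walk on 10 children = 10000 calls
At depth 5: each of 10000 parents calls walk on 10 children = 100000 calls
Total: 1 + 10 + 100 + 1000 + 10000 + 100000 = 111111

111111


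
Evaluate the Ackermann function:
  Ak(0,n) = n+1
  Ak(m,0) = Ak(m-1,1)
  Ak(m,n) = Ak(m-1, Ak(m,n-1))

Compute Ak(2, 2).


Ak(2, 2) = Ak(1, Ak(2, 1))
  Ak(2, 1) = Ak(1, Ak(2, 0))
    Ak(2, 0) = Ak(1, 1)
      Ak(1, 1) = Ak(0, Ak(1, 0))
        Ak(1, 0) = Ak(0, 1)
          Ak(0, 1) = 2
        = Ak(0, 2)
        Ak(0, 2) = 3
    = Ak(1, 3)
    Ak(1, 3) = Ak(0, Ak(1, 2))
      Ak(1, 2) = Ak(0, Ak(1, 1))
        Ak(1, 1) = Ak(0, Ak(1, 0))
          Ak(1, 0) = Ak(0, 1)
          Ak(0, 1) = 2
          = Ak(0, 2)
          Ak(0, 2) = 3
        = Ak(0, 3)
        Ak(0, 3) = 4
      = Ak(0, 4)
      Ak(0, 4) = 5
  = Ak(1, 5)
  Ak(1, 5) = Ak(0, Ak(1, 4))
    Ak(1, 4) = Ak(0, Ak(1, 3))
      Ak(1, 3) = Ak(0, Ak(1, 2))
        Ak(1, 2) = Ak(0, Ak(1, 1))
... (trace truncated)
Result: Ak(2, 2) = 7

7
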